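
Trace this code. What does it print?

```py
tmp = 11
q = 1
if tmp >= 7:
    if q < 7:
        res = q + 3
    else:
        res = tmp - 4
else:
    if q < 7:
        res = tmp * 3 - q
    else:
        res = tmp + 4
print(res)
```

tmp=11, q=1
tmp >= 7 is True; q < 7 is True
→ res = q + 3 = 4

4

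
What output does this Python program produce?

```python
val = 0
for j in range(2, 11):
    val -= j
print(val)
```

j=2: val = 0-2 = -2
j=3: val = (-2)-3 = -5
j=4: val = (-5)-4 = -9
j=5: val = (-9)-5 = -14
j=6: val = (-14)-6 = -20
j=7: val = (-20)-7 = -27
j=8: val = (-27)-8 = -35
j=9: val = (-35)-9 = -44
j=10: val = (-44)-10 = -54

-54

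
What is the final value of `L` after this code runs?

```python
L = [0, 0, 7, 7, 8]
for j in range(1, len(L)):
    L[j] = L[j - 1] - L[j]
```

[0, 0, -7, -14, -22]

j=1: L[1] = 0-0 = 0 → [0, 0, 7, 7, 8]
j=2: L[2] = 0-7 = -7 → [0, 0, -7, 7, 8]
j=3: L[3] = (-7)-7 = -14 → [0, 0, -7, -14, 8]
j=4: L[4] = (-14)-8 = -22 → [0, 0, -7, -14, -22]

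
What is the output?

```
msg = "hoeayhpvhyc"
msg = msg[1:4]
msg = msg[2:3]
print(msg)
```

a

slice [1:4] → 'oea'
slice [2:3] → 'a'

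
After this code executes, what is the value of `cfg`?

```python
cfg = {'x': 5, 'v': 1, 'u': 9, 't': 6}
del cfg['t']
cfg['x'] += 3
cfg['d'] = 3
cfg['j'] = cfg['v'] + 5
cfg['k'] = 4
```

del 't' → {'x': 5, 'v': 1, 'u': 9}
cfg['x'] = 5+3 = 8 → {'x': 8, 'v': 1, 'u': 9}
cfg['d'] = 3 → {'x': 8, 'v': 1, 'u': 9, 'd': 3}
cfg['j'] = cfg['v']+5 = 6 → {'x': 8, 'v': 1, 'u': 9, 'd': 3, 'j': 6}
cfg['k'] = 4 → {'x': 8, 'v': 1, 'u': 9, 'd': 3, 'j': 6, 'k': 4}

{'x': 8, 'v': 1, 'u': 9, 'd': 3, 'j': 6, 'k': 4}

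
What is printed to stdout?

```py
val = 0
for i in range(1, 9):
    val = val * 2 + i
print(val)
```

i=1: val = 0*2+1 = 1
i=2: val = 1*2+2 = 4
i=3: val = 4*2+3 = 11
i=4: val = 11*2+4 = 26
i=5: val = 26*2+5 = 57
i=6: val = 57*2+6 = 120
i=7: val = 120*2+7 = 247
i=8: val = 247*2+8 = 502

502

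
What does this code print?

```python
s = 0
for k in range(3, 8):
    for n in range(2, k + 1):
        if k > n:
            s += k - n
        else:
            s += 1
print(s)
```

40

k=3,n=2: 3>2, s = 0+1 = 1
k=3,n=3: not 3>3, s = 1+1 = 2
k=4,n=2: 4>2, s = 2+2 = 4
k=4,n=3: 4>3, s = 4+1 = 5
k=4,n=4: not 4>4, s = 5+1 = 6
k=5,n=2: 5>2, s = 6+3 = 9
k=5,n=3: 5>3, s = 9+2 = 11
k=5,n=4: 5>4, s = 11+1 = 12
k=5,n=5: not 5>5, s = 12+1 = 13
k=6,n=2: 6>2, s = 13+4 = 17
k=6,n=3: 6>3, s = 17+3 = 20
k=6,n=4: 6>4, s = 20+2 = 22
k=6,n=5: 6>5, s = 22+1 = 23
k=6,n=6: not 6>6, s = 23+1 = 24
k=7,n=2: 7>2, s = 24+5 = 29
k=7,n=3: 7>3, s = 29+4 = 33
k=7,n=4: 7>4, s = 33+3 = 36
k=7,n=5: 7>5, s = 36+2 = 38
k=7,n=6: 7>6, s = 38+1 = 39
k=7,n=7: not 7>7, s = 39+1 = 40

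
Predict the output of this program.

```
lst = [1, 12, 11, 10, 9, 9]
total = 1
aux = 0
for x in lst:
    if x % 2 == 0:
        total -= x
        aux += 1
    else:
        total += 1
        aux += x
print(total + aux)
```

15

x=1: not even, total = 1+1 = 2; aux=1
x=12: even, total = 2-12 = -10; aux=2
x=11: not even, total = (-10)+1 = -9; aux=13
x=10: even, total = (-9)-10 = -19; aux=14
x=9: not even, total = (-19)+1 = -18; aux=23
x=9: not even, total = (-18)+1 = -17; aux=32
total+aux = (-17)+32 = 15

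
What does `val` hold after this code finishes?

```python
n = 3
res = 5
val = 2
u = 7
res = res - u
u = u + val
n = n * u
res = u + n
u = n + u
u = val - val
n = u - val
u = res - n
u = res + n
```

res = 5-7 = -2
u = 7+2 = 9
n = 3*9 = 27
res = 9+27 = 36
u = 27+9 = 36
u = 2-2 = 0
n = 0-2 = -2
u = 36-(-2) = 38
u = 36+(-2) = 34

2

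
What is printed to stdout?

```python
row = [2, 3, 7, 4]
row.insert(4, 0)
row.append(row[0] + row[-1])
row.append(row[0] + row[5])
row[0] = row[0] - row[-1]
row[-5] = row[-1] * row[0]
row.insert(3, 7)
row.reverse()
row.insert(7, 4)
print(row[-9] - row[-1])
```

insert 0 at 4 → [2, 3, 7, 4, 0]
append row[0]+row[-1] = 2+0 = 2 → [2, 3, 7, 4, 0, 2]
append row[0]+row[5] = 2+2 = 4 → [2, 3, 7, 4, 0, 2, 4]
row[0] = row[0]-row[-1] = 2-4 = -2 → [-2, 3, 7, 4, 0, 2, 4]
row[-5] = row[-1]*row[0] = 4*(-2) = -8 → [-2, 3, -8, 4, 0, 2, 4]
insert 7 at 3 → [-2, 3, -8, 7, 4, 0, 2, 4]
reverse → [4, 2, 0, 4, 7, -8, 3, -2]
insert 4 at 7 → [4, 2, 0, 4, 7, -8, 3, 4, -2]
row[-9]-row[-1] = 4-(-2) = 6

6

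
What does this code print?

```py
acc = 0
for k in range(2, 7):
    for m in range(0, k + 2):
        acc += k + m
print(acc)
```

210

k=2,m=0: acc = 0+2 = 2
k=2,m=1: acc = 2+3 = 5
k=2,m=2: acc = 5+4 = 9
k=2,m=3: acc = 9+5 = 14
k=3,m=0: acc = 14+3 = 17
k=3,m=1: acc = 17+4 = 21
k=3,m=2: acc = 21+5 = 26
k=3,m=3: acc = 26+6 = 32
k=3,m=4: acc = 32+7 = 39
k=4,m=0: acc = 39+4 = 43
k=4,m=1: acc = 43+5 = 48
k=4,m=2: acc = 48+6 = 54
k=4,m=3: acc = 54+7 = 61
k=4,m=4: acc = 61+8 = 69
k=4,m=5: acc = 69+9 = 78
k=5,m=0: acc = 78+5 = 83
k=5,m=1: acc = 83+6 = 89
k=5,m=2: acc = 89+7 = 96
k=5,m=3: acc = 96+8 = 104
k=5,m=4: acc = 104+9 = 113
k=5,m=5: acc = 113+10 = 123
k=5,m=6: acc = 123+11 = 134
k=6,m=0: acc = 134+6 = 140
k=6,m=1: acc = 140+7 = 147
k=6,m=2: acc = 147+8 = 155
k=6,m=3: acc = 155+9 = 164
k=6,m=4: acc = 164+10 = 174
k=6,m=5: acc = 174+11 = 185
k=6,m=6: acc = 185+12 = 197
k=6,m=7: acc = 197+13 = 210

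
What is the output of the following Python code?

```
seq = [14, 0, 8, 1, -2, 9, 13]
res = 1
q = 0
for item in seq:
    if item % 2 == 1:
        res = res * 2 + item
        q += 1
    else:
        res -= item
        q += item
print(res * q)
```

-2875

item=14: not odd, res = 1-14 = -13; q=14
item=0: not odd, res = (-13)-0 = -13; q=14
item=8: not odd, res = (-13)-8 = -21; q=22
item=1: odd, res = (-21)*2+1 = -41; q=23
item=-2: not odd, res = (-41)-(-2) = -39; q=21
item=9: odd, res = (-39)*2+9 = -69; q=22
item=13: odd, res = (-69)*2+13 = -125; q=23
res*q = (-125)*23 = -2875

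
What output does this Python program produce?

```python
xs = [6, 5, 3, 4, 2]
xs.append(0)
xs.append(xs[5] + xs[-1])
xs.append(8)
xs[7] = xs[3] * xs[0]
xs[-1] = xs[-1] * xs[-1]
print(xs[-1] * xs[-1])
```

331776

append 0 → [6, 5, 3, 4, 2, 0]
append xs[5]+xs[-1] = 0+0 = 0 → [6, 5, 3, 4, 2, 0, 0]
append 8 → [6, 5, 3, 4, 2, 0, 0, 8]
xs[7] = xs[3]*xs[0] = 4*6 = 24 → [6, 5, 3, 4, 2, 0, 0, 24]
xs[-1] = xs[-1]*xs[-1] = 24*24 = 576 → [6, 5, 3, 4, 2, 0, 0, 576]
xs[-1]*xs[-1] = 576*576 = 331776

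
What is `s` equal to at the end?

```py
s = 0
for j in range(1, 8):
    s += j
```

j=1: s = 0+1 = 1
j=2: s = 1+2 = 3
j=3: s = 3+3 = 6
j=4: s = 6+4 = 10
j=5: s = 10+5 = 15
j=6: s = 15+6 = 21
j=7: s = 21+7 = 28

28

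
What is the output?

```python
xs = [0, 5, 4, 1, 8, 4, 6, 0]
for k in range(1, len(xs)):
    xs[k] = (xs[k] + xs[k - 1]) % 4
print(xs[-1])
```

0

k=1: xs[1] = (5+0)%4 = 1 → [0, 1, 4, 1, 8, 4, 6, 0]
k=2: xs[2] = (4+1)%4 = 1 → [0, 1, 1, 1, 8, 4, 6, 0]
k=3: xs[3] = (1+1)%4 = 2 → [0, 1, 1, 2, 8, 4, 6, 0]
k=4: xs[4] = (8+2)%4 = 2 → [0, 1, 1, 2, 2, 4, 6, 0]
k=5: xs[5] = (4+2)%4 = 2 → [0, 1, 1, 2, 2, 2, 6, 0]
k=6: xs[6] = (6+2)%4 = 0 → [0, 1, 1, 2, 2, 2, 0, 0]
k=7: xs[7] = (0+0)%4 = 0 → [0, 1, 1, 2, 2, 2, 0, 0]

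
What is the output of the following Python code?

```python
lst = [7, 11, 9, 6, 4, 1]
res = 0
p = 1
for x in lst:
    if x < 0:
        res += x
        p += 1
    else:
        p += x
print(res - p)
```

x=7: not <0; p=8
x=11: not <0; p=19
x=9: not <0; p=28
x=6: not <0; p=34
x=4: not <0; p=38
x=1: not <0; p=39
res-p = 0-39 = -39

-39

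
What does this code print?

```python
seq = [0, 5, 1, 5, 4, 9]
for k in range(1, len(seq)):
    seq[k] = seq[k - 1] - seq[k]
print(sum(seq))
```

-61

k=1: seq[1] = 0-5 = -5 → [0, -5, 1, 5, 4, 9]
k=2: seq[2] = (-5)-1 = -6 → [0, -5, -6, 5, 4, 9]
k=3: seq[3] = (-6)-5 = -11 → [0, -5, -6, -11, 4, 9]
k=4: seq[4] = (-11)-4 = -15 → [0, -5, -6, -11, -15, 9]
k=5: seq[5] = (-15)-9 = -24 → [0, -5, -6, -11, -15, -24]
sum = -61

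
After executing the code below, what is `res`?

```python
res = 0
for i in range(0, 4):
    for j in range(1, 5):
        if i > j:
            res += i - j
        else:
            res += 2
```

i=0,j=1: not 0>1, res = 0+2 = 2
i=0,j=2: not 0>2, res = 2+2 = 4
i=0,j=3: not 0>3, res = 4+2 = 6
i=0,j=4: not 0>4, res = 6+2 = 8
i=1,j=1: not 1>1, res = 8+2 = 10
i=1,j=2: not 1>2, res = 10+2 = 12
i=1,j=3: not 1>3, res = 12+2 = 14
i=1,j=4: not 1>4, res = 14+2 = 16
i=2,j=1: 2>1, res = 16+1 = 17
i=2,j=2: not 2>2, res = 17+2 = 19
i=2,j=3: not 2>3, res = 19+2 = 21
i=2,j=4: not 2>4, res = 21+2 = 23
i=3,j=1: 3>1, res = 23+2 = 25
i=3,j=2: 3>2, res = 25+1 = 26
i=3,j=3: not 3>3, res = 26+2 = 28
i=3,j=4: not 3>4, res = 28+2 = 30

30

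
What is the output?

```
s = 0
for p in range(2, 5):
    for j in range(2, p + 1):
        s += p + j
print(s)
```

36

p=2,j=2: s = 0+4 = 4
p=3,j=2: s = 4+5 = 9
p=3,j=3: s = 9+6 = 15
p=4,j=2: s = 15+6 = 21
p=4,j=3: s = 21+7 = 28
p=4,j=4: s = 28+8 = 36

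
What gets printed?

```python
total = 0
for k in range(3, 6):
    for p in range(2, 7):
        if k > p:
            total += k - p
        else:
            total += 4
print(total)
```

k=3,p=2: 3>2, total = 0+1 = 1
k=3,p=3: not 3>3, total = 1+4 = 5
k=3,p=4: not 3>4, total = 5+4 = 9
k=3,p=5: not 3>5, total = 9+4 = 13
k=3,p=6: not 3>6, total = 13+4 = 17
k=4,p=2: 4>2, total = 17+2 = 19
k=4,p=3: 4>3, total = 19+1 = 20
k=4,p=4: not 4>4, total = 20+4 = 24
k=4,p=5: not 4>5, total = 24+4 = 28
k=4,p=6: not 4>6, total = 28+4 = 32
k=5,p=2: 5>2, total = 32+3 = 35
k=5,p=3: 5>3, total = 35+2 = 37
k=5,p=4: 5>4, total = 37+1 = 38
k=5,p=5: not 5>5, total = 38+4 = 42
k=5,p=6: not 5>6, total = 42+4 = 46

46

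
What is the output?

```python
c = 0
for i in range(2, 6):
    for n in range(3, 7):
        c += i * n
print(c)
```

252

i=2,n=3: c = 0+6 = 6
i=2,n=4: c = 6+8 = 14
i=2,n=5: c = 14+10 = 24
i=2,n=6: c = 24+12 = 36
i=3,n=3: c = 36+9 = 45
i=3,n=4: c = 45+12 = 57
i=3,n=5: c = 57+15 = 72
i=3,n=6: c = 72+18 = 90
i=4,n=3: c = 90+12 = 102
i=4,n=4: c = 102+16 = 118
i=4,n=5: c = 118+20 = 138
i=4,n=6: c = 138+24 = 162
i=5,n=3: c = 162+15 = 177
i=5,n=4: c = 177+20 = 197
i=5,n=5: c = 197+25 = 222
i=5,n=6: c = 222+30 = 252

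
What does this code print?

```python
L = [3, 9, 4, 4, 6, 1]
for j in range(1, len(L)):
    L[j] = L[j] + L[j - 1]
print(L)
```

j=1: L[1] = 9+3 = 12 → [3, 12, 4, 4, 6, 1]
j=2: L[2] = 4+12 = 16 → [3, 12, 16, 4, 6, 1]
j=3: L[3] = 4+16 = 20 → [3, 12, 16, 20, 6, 1]
j=4: L[4] = 6+20 = 26 → [3, 12, 16, 20, 26, 1]
j=5: L[5] = 1+26 = 27 → [3, 12, 16, 20, 26, 27]

[3, 12, 16, 20, 26, 27]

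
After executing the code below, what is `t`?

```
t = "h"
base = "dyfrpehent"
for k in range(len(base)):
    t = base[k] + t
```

'tneheprfydh'

k=0: prepend 'd' → 'dh'
k=1: prepend 'y' → 'ydh'
k=2: prepend 'f' → 'fydh'
k=3: prepend 'r' → 'rfydh'
k=4: prepend 'p' → 'prfydh'
k=5: prepend 'e' → 'eprfydh'
k=6: prepend 'h' → 'heprfydh'
k=7: prepend 'e' → 'eheprfydh'
k=8: prepend 'n' → 'neheprfydh'
k=9: prepend 't' → 'tneheprfydh'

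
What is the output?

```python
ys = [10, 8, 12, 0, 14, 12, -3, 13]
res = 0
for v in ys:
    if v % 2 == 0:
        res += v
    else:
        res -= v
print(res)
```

46

v=10: even, res = 0+10 = 10
v=8: even, res = 10+8 = 18
v=12: even, res = 18+12 = 30
v=0: even, res = 30+0 = 30
v=14: even, res = 30+14 = 44
v=12: even, res = 44+12 = 56
v=-3: not even, res = 56-(-3) = 59
v=13: not even, res = 59-13 = 46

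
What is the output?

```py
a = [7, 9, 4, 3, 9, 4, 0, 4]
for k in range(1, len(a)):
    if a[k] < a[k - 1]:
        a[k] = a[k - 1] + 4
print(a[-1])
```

33

k=1: 9>=7, unchanged → [7, 9, 4, 3, 9, 4, 0, 4]
k=2: 4<9, a[2] = 9+4 = 13 → [7, 9, 13, 3, 9, 4, 0, 4]
k=3: 3<13, a[3] = 13+4 = 17 → [7, 9, 13, 17, 9, 4, 0, 4]
k=4: 9<17, a[4] = 17+4 = 21 → [7, 9, 13, 17, 21, 4, 0, 4]
k=5: 4<21, a[5] = 21+4 = 25 → [7, 9, 13, 17, 21, 25, 0, 4]
k=6: 0<25, a[6] = 25+4 = 29 → [7, 9, 13, 17, 21, 25, 29, 4]
k=7: 4<29, a[7] = 29+4 = 33 → [7, 9, 13, 17, 21, 25, 29, 33]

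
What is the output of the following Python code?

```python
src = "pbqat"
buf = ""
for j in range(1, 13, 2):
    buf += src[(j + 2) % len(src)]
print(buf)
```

apqtba

j=1: add src[3]='a' → 'a'
j=3: add src[0]='p' → 'ap'
j=5: add src[2]='q' → 'apq'
j=7: add src[4]='t' → 'apqt'
j=9: add src[1]='b' → 'apqtb'
j=11: add src[3]='a' → 'apqtba'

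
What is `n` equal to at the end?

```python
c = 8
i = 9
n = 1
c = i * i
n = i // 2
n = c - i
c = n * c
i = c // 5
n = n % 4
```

0

c = 9*9 = 81
n = 9//2 = 4
n = 81-9 = 72
c = 72*81 = 5832
i = 5832//5 = 1166
n = 72%4 = 0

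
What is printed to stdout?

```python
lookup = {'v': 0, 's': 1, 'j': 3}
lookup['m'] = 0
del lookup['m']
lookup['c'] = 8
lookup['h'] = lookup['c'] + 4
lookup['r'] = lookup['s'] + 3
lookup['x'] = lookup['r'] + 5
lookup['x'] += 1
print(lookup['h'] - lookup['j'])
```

9

lookup['m'] = 0 → {'v': 0, 's': 1, 'j': 3, 'm': 0}
del 'm' → {'v': 0, 's': 1, 'j': 3}
lookup['c'] = 8 → {'v': 0, 's': 1, 'j': 3, 'c': 8}
lookup['h'] = lookup['c']+4 = 12 → {'v': 0, 's': 1, 'j': 3, 'c': 8, 'h': 12}
lookup['r'] = lookup['s']+3 = 4 → {'v': 0, 's': 1, 'j': 3, 'c': 8, 'h': 12, 'r': 4}
lookup['x'] = lookup['r']+5 = 9 → {'v': 0, 's': 1, 'j': 3, 'c': 8, 'h': 12, 'r': 4, 'x': 9}
lookup['x'] = 9+1 = 10 → {'v': 0, 's': 1, 'j': 3, 'c': 8, 'h': 12, 'r': 4, 'x': 10}
lookup['h']-lookup['j'] = 12-3 = 9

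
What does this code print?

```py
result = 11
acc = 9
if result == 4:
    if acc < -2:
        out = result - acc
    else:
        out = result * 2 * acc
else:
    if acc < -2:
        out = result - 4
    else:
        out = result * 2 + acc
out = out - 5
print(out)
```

result=11, acc=9
result == 4 is False; acc < -2 is False
→ out = result * 2 + acc = 31
out = 31-5 = 26

26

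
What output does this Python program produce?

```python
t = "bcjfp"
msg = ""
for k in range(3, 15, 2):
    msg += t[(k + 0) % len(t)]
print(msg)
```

fbjpcf

k=3: add t[3]='f' → 'f'
k=5: add t[0]='b' → 'fb'
k=7: add t[2]='j' → 'fbj'
k=9: add t[4]='p' → 'fbjp'
k=11: add t[1]='c' → 'fbjpc'
k=13: add t[3]='f' → 'fbjpcf'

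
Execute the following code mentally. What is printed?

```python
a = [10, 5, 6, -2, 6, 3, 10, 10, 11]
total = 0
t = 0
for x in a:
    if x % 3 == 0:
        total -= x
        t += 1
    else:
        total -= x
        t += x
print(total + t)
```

-12

x=10: not %3==0, total = 0-10 = -10; t=10
x=5: not %3==0, total = (-10)-5 = -15; t=15
x=6: %3==0, total = (-15)-6 = -21; t=16
x=-2: not %3==0, total = (-21)-(-2) = -19; t=14
x=6: %3==0, total = (-19)-6 = -25; t=15
x=3: %3==0, total = (-25)-3 = -28; t=16
x=10: not %3==0, total = (-28)-10 = -38; t=26
x=10: not %3==0, total = (-38)-10 = -48; t=36
x=11: not %3==0, total = (-48)-11 = -59; t=47
total+t = (-59)+47 = -12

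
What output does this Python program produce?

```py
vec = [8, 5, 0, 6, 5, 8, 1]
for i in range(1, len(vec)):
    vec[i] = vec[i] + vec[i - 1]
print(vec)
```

i=1: vec[1] = 5+8 = 13 → [8, 13, 0, 6, 5, 8, 1]
i=2: vec[2] = 0+13 = 13 → [8, 13, 13, 6, 5, 8, 1]
i=3: vec[3] = 6+13 = 19 → [8, 13, 13, 19, 5, 8, 1]
i=4: vec[4] = 5+19 = 24 → [8, 13, 13, 19, 24, 8, 1]
i=5: vec[5] = 8+24 = 32 → [8, 13, 13, 19, 24, 32, 1]
i=6: vec[6] = 1+32 = 33 → [8, 13, 13, 19, 24, 32, 33]

[8, 13, 13, 19, 24, 32, 33]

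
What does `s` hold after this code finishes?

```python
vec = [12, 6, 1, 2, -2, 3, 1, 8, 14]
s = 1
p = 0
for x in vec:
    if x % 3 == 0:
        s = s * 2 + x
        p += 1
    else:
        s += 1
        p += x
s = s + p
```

x=12: %3==0, s = 1*2+12 = 14; p=1
x=6: %3==0, s = 14*2+6 = 34; p=2
x=1: not %3==0, s = 34+1 = 35; p=3
x=2: not %3==0, s = 35+1 = 36; p=5
x=-2: not %3==0, s = 36+1 = 37; p=3
x=3: %3==0, s = 37*2+3 = 77; p=4
x=1: not %3==0, s = 77+1 = 78; p=5
x=8: not %3==0, s = 78+1 = 79; p=13
x=14: not %3==0, s = 79+1 = 80; p=27
s+p = 80+27 = 107

107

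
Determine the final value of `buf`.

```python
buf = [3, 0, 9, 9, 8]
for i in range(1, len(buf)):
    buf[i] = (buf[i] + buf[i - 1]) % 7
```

i=1: buf[1] = (0+3)%7 = 3 → [3, 3, 9, 9, 8]
i=2: buf[2] = (9+3)%7 = 5 → [3, 3, 5, 9, 8]
i=3: buf[3] = (9+5)%7 = 0 → [3, 3, 5, 0, 8]
i=4: buf[4] = (8+0)%7 = 1 → [3, 3, 5, 0, 1]

[3, 3, 5, 0, 1]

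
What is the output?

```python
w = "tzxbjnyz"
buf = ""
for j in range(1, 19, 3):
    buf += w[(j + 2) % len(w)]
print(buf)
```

j=1: add w[3]='b' → 'b'
j=4: add w[6]='y' → 'by'
j=7: add w[1]='z' → 'byz'
j=10: add w[4]='j' → 'byzj'
j=13: add w[7]='z' → 'byzjz'
j=16: add w[2]='x' → 'byzjzx'

byzjzx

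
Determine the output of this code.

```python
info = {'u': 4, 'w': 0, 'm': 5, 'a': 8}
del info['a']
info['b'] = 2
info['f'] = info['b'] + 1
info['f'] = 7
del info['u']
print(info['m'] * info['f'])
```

del 'a' → {'u': 4, 'w': 0, 'm': 5}
info['b'] = 2 → {'u': 4, 'w': 0, 'm': 5, 'b': 2}
info['f'] = info['b']+1 = 3 → {'u': 4, 'w': 0, 'm': 5, 'b': 2, 'f': 3}
info['f'] = 7 → {'u': 4, 'w': 0, 'm': 5, 'b': 2, 'f': 7}
del 'u' → {'w': 0, 'm': 5, 'b': 2, 'f': 7}
info['m']*info['f'] = 5*7 = 35

35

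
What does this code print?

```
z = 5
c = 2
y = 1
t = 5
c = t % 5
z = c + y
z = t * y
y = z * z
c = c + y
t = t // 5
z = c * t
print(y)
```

c = 5%5 = 0
z = 0+1 = 1
z = 5*1 = 5
y = 5*5 = 25
c = 0+25 = 25
t = 5//5 = 1
z = 25*1 = 25

25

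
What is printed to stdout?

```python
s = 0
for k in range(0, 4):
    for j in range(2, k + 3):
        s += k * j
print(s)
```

k=0,j=2: s = 0+0 = 0
k=1,j=2: s = 0+2 = 2
k=1,j=3: s = 2+3 = 5
k=2,j=2: s = 5+4 = 9
k=2,j=3: s = 9+6 = 15
k=2,j=4: s = 15+8 = 23
k=3,j=2: s = 23+6 = 29
k=3,j=3: s = 29+9 = 38
k=3,j=4: s = 38+12 = 50
k=3,j=5: s = 50+15 = 65

65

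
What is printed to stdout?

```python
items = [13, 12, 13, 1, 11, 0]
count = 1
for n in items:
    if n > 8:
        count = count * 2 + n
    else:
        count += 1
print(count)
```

208

n=13: >8, count = 1*2+13 = 15
n=12: >8, count = 15*2+12 = 42
n=13: >8, count = 42*2+13 = 97
n=1: not >8, count = 97+1 = 98
n=11: >8, count = 98*2+11 = 207
n=0: not >8, count = 207+1 = 208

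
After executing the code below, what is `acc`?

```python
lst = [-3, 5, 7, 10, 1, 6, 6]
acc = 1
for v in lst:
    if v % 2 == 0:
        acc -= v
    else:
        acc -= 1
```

v=-3: not even, acc = 1-1 = 0
v=5: not even, acc = 0-1 = -1
v=7: not even, acc = (-1)-1 = -2
v=10: even, acc = (-2)-10 = -12
v=1: not even, acc = (-12)-1 = -13
v=6: even, acc = (-13)-6 = -19
v=6: even, acc = (-19)-6 = -25

-25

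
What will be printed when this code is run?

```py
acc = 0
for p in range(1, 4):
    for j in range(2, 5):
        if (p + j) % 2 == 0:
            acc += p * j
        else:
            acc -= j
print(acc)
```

9

p=1,j=2: odd sum, acc = 0-2 = -2
p=1,j=3: even sum, acc = (-2)+3 = 1
p=1,j=4: odd sum, acc = 1-4 = -3
p=2,j=2: even sum, acc = (-3)+4 = 1
p=2,j=3: odd sum, acc = 1-3 = -2
p=2,j=4: even sum, acc = (-2)+8 = 6
p=3,j=2: odd sum, acc = 6-2 = 4
p=3,j=3: even sum, acc = 4+9 = 13
p=3,j=4: odd sum, acc = 13-4 = 9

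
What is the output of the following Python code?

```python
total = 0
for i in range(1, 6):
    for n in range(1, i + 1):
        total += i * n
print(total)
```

i=1,n=1: total = 0+1 = 1
i=2,n=1: total = 1+2 = 3
i=2,n=2: total = 3+4 = 7
i=3,n=1: total = 7+3 = 10
i=3,n=2: total = 10+6 = 16
i=3,n=3: total = 16+9 = 25
i=4,n=1: total = 25+4 = 29
i=4,n=2: total = 29+8 = 37
i=4,n=3: total = 37+12 = 49
i=4,n=4: total = 49+16 = 65
i=5,n=1: total = 65+5 = 70
i=5,n=2: total = 70+10 = 80
i=5,n=3: total = 80+15 = 95
i=5,n=4: total = 95+20 = 115
i=5,n=5: total = 115+25 = 140

140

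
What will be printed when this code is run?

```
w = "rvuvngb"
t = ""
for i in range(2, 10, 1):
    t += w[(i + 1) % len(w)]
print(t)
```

i=2: add w[3]='v' → 'v'
i=3: add w[4]='n' → 'vn'
i=4: add w[5]='g' → 'vng'
i=5: add w[6]='b' → 'vngb'
i=6: add w[0]='r' → 'vngbr'
i=7: add w[1]='v' → 'vngbrv'
i=8: add w[2]='u' → 'vngbrvu'
i=9: add w[3]='v' → 'vngbrvuv'

vngbrvuv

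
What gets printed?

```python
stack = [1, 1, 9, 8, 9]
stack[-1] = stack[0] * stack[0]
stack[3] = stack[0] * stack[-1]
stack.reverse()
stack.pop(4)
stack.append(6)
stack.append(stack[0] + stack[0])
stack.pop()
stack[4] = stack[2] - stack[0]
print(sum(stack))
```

stack[-1] = stack[0]*stack[0] = 1*1 = 1 → [1, 1, 9, 8, 1]
stack[3] = stack[0]*stack[-1] = 1*1 = 1 → [1, 1, 9, 1, 1]
reverse → [1, 1, 9, 1, 1]
pop(4) removes 1 → [1, 1, 9, 1]
append 6 → [1, 1, 9, 1, 6]
append stack[0]+stack[0] = 1+1 = 2 → [1, 1, 9, 1, 6, 2]
pop() removes 2 → [1, 1, 9, 1, 6]
stack[4] = stack[2]-stack[0] = 9-1 = 8 → [1, 1, 9, 1, 8]
sum = 20

20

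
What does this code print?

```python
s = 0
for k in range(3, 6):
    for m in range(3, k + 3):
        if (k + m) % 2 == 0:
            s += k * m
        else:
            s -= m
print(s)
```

k=3,m=3: even sum, s = 0+9 = 9
k=3,m=4: odd sum, s = 9-4 = 5
k=3,m=5: even sum, s = 5+15 = 20
k=4,m=3: odd sum, s = 20-3 = 17
k=4,m=4: even sum, s = 17+16 = 33
k=4,m=5: odd sum, s = 33-5 = 28
k=4,m=6: even sum, s = 28+24 = 52
k=5,m=3: even sum, s = 52+15 = 67
k=5,m=4: odd sum, s = 67-4 = 63
k=5,m=5: even sum, s = 63+25 = 88
k=5,m=6: odd sum, s = 88-6 = 82
k=5,m=7: even sum, s = 82+35 = 117

117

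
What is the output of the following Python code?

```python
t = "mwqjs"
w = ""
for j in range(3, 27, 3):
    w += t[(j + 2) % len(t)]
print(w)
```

j=3: add t[0]='m' → 'm'
j=6: add t[3]='j' → 'mj'
j=9: add t[1]='w' → 'mjw'
j=12: add t[4]='s' → 'mjws'
j=15: add t[2]='q' → 'mjwsq'
j=18: add t[0]='m' → 'mjwsqm'
j=21: add t[3]='j' → 'mjwsqmj'
j=24: add t[1]='w' → 'mjwsqmjw'

mjwsqmjw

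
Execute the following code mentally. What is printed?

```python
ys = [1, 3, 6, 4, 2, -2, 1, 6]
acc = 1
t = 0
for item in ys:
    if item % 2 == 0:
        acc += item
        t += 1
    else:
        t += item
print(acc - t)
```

item=1: not even; t=1
item=3: not even; t=4
item=6: even, acc = 1+6 = 7; t=5
item=4: even, acc = 7+4 = 11; t=6
item=2: even, acc = 11+2 = 13; t=7
item=-2: even, acc = 13+(-2) = 11; t=8
item=1: not even; t=9
item=6: even, acc = 11+6 = 17; t=10
acc-t = 17-10 = 7

7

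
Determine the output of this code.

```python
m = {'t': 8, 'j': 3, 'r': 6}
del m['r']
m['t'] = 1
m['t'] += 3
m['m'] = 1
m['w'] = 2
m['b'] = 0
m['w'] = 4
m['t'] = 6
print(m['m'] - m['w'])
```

-3

del 'r' → {'t': 8, 'j': 3}
m['t'] = 1 → {'t': 1, 'j': 3}
m['t'] = 1+3 = 4 → {'t': 4, 'j': 3}
m['m'] = 1 → {'t': 4, 'j': 3, 'm': 1}
m['w'] = 2 → {'t': 4, 'j': 3, 'm': 1, 'w': 2}
m['b'] = 0 → {'t': 4, 'j': 3, 'm': 1, 'w': 2, 'b': 0}
m['w'] = 4 → {'t': 4, 'j': 3, 'm': 1, 'w': 4, 'b': 0}
m['t'] = 6 → {'t': 6, 'j': 3, 'm': 1, 'w': 4, 'b': 0}
m['m']-m['w'] = 1-4 = -3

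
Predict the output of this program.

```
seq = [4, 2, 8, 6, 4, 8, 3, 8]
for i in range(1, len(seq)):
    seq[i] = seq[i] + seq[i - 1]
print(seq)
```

i=1: seq[1] = 2+4 = 6 → [4, 6, 8, 6, 4, 8, 3, 8]
i=2: seq[2] = 8+6 = 14 → [4, 6, 14, 6, 4, 8, 3, 8]
i=3: seq[3] = 6+14 = 20 → [4, 6, 14, 20, 4, 8, 3, 8]
i=4: seq[4] = 4+20 = 24 → [4, 6, 14, 20, 24, 8, 3, 8]
i=5: seq[5] = 8+24 = 32 → [4, 6, 14, 20, 24, 32, 3, 8]
i=6: seq[6] = 3+32 = 35 → [4, 6, 14, 20, 24, 32, 35, 8]
i=7: seq[7] = 8+35 = 43 → [4, 6, 14, 20, 24, 32, 35, 43]

[4, 6, 14, 20, 24, 32, 35, 43]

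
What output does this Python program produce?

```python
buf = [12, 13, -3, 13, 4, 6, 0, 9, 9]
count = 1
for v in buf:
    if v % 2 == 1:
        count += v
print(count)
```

42

v=12: not odd
v=13: odd, count = 1+13 = 14
v=-3: odd, count = 14+(-3) = 11
v=13: odd, count = 11+13 = 24
v=4: not odd
v=6: not odd
v=0: not odd
v=9: odd, count = 24+9 = 33
v=9: odd, count = 33+9 = 42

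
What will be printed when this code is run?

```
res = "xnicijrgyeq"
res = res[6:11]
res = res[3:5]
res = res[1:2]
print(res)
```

slice [6:11] → 'rgyeq'
slice [3:5] → 'eq'
slice [1:2] → 'q'

q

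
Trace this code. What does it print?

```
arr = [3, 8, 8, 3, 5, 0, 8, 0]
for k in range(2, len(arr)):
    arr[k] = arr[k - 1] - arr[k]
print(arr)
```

k=2: arr[2] = 8-8 = 0 → [3, 8, 0, 3, 5, 0, 8, 0]
k=3: arr[3] = 0-3 = -3 → [3, 8, 0, -3, 5, 0, 8, 0]
k=4: arr[4] = (-3)-5 = -8 → [3, 8, 0, -3, -8, 0, 8, 0]
k=5: arr[5] = (-8)-0 = -8 → [3, 8, 0, -3, -8, -8, 8, 0]
k=6: arr[6] = (-8)-8 = -16 → [3, 8, 0, -3, -8, -8, -16, 0]
k=7: arr[7] = (-16)-0 = -16 → [3, 8, 0, -3, -8, -8, -16, -16]

[3, 8, 0, -3, -8, -8, -16, -16]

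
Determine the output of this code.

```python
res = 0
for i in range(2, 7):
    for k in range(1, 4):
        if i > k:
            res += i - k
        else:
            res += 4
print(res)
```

43

i=2,k=1: 2>1, res = 0+1 = 1
i=2,k=2: not 2>2, res = 1+4 = 5
i=2,k=3: not 2>3, res = 5+4 = 9
i=3,k=1: 3>1, res = 9+2 = 11
i=3,k=2: 3>2, res = 11+1 = 12
i=3,k=3: not 3>3, res = 12+4 = 16
i=4,k=1: 4>1, res = 16+3 = 19
i=4,k=2: 4>2, res = 19+2 = 21
i=4,k=3: 4>3, res = 21+1 = 22
i=5,k=1: 5>1, res = 22+4 = 26
i=5,k=2: 5>2, res = 26+3 = 29
i=5,k=3: 5>3, res = 29+2 = 31
i=6,k=1: 6>1, res = 31+5 = 36
i=6,k=2: 6>2, res = 36+4 = 40
i=6,k=3: 6>3, res = 40+3 = 43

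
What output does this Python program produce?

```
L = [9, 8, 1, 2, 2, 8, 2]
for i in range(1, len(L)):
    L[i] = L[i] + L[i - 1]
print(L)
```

i=1: L[1] = 8+9 = 17 → [9, 17, 1, 2, 2, 8, 2]
i=2: L[2] = 1+17 = 18 → [9, 17, 18, 2, 2, 8, 2]
i=3: L[3] = 2+18 = 20 → [9, 17, 18, 20, 2, 8, 2]
i=4: L[4] = 2+20 = 22 → [9, 17, 18, 20, 22, 8, 2]
i=5: L[5] = 8+22 = 30 → [9, 17, 18, 20, 22, 30, 2]
i=6: L[6] = 2+30 = 32 → [9, 17, 18, 20, 22, 30, 32]

[9, 17, 18, 20, 22, 30, 32]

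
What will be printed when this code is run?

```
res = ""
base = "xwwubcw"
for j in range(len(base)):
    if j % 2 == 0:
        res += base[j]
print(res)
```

j=0: add 'x' → 'x'
j=1: skip
j=2: add 'w' → 'xw'
j=3: skip
j=4: add 'b' → 'xwb'
j=5: skip
j=6: add 'w' → 'xwbw'

xwbw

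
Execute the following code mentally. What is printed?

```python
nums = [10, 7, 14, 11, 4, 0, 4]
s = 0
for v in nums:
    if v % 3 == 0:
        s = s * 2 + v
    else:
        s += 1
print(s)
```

11

v=10: not %3==0, s = 0+1 = 1
v=7: not %3==0, s = 1+1 = 2
v=14: not %3==0, s = 2+1 = 3
v=11: not %3==0, s = 3+1 = 4
v=4: not %3==0, s = 4+1 = 5
v=0: %3==0, s = 5*2+0 = 10
v=4: not %3==0, s = 10+1 = 11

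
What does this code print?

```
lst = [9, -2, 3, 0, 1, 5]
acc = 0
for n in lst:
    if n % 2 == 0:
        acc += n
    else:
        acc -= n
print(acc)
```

-20

n=9: not even, acc = 0-9 = -9
n=-2: even, acc = (-9)+(-2) = -11
n=3: not even, acc = (-11)-3 = -14
n=0: even, acc = (-14)+0 = -14
n=1: not even, acc = (-14)-1 = -15
n=5: not even, acc = (-15)-5 = -20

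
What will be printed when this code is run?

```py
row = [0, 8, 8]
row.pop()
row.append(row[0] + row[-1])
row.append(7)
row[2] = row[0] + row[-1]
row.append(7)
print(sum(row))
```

pop() removes 8 → [0, 8]
append row[0]+row[-1] = 0+8 = 8 → [0, 8, 8]
append 7 → [0, 8, 8, 7]
row[2] = row[0]+row[-1] = 0+7 = 7 → [0, 8, 7, 7]
append 7 → [0, 8, 7, 7, 7]
sum = 29

29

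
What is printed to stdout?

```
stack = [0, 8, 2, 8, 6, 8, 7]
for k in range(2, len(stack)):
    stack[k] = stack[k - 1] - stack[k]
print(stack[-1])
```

-23

k=2: stack[2] = 8-2 = 6 → [0, 8, 6, 8, 6, 8, 7]
k=3: stack[3] = 6-8 = -2 → [0, 8, 6, -2, 6, 8, 7]
k=4: stack[4] = (-2)-6 = -8 → [0, 8, 6, -2, -8, 8, 7]
k=5: stack[5] = (-8)-8 = -16 → [0, 8, 6, -2, -8, -16, 7]
k=6: stack[6] = (-16)-7 = -23 → [0, 8, 6, -2, -8, -16, -23]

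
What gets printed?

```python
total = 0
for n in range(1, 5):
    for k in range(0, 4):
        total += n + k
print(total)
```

n=1,k=0: total = 0+1 = 1
n=1,k=1: total = 1+2 = 3
n=1,k=2: total = 3+3 = 6
n=1,k=3: total = 6+4 = 10
n=2,k=0: total = 10+2 = 12
n=2,k=1: total = 12+3 = 15
n=2,k=2: total = 15+4 = 19
n=2,k=3: total = 19+5 = 24
n=3,k=0: total = 24+3 = 27
n=3,k=1: total = 27+4 = 31
n=3,k=2: total = 31+5 = 36
n=3,k=3: total = 36+6 = 42
n=4,k=0: total = 42+4 = 46
n=4,k=1: total = 46+5 = 51
n=4,k=2: total = 51+6 = 57
n=4,k=3: total = 57+7 = 64

64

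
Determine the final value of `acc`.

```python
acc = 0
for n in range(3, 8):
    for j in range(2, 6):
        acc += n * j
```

n=3,j=2: acc = 0+6 = 6
n=3,j=3: acc = 6+9 = 15
n=3,j=4: acc = 15+12 = 27
n=3,j=5: acc = 27+15 = 42
n=4,j=2: acc = 42+8 = 50
n=4,j=3: acc = 50+12 = 62
n=4,j=4: acc = 62+16 = 78
n=4,j=5: acc = 78+20 = 98
n=5,j=2: acc = 98+10 = 108
n=5,j=3: acc = 108+15 = 123
n=5,j=4: acc = 123+20 = 143
n=5,j=5: acc = 143+25 = 168
n=6,j=2: acc = 168+12 = 180
n=6,j=3: acc = 180+18 = 198
n=6,j=4: acc = 198+24 = 222
n=6,j=5: acc = 222+30 = 252
n=7,j=2: acc = 252+14 = 266
n=7,j=3: acc = 266+21 = 287
n=7,j=4: acc = 287+28 = 315
n=7,j=5: acc = 315+35 = 350

350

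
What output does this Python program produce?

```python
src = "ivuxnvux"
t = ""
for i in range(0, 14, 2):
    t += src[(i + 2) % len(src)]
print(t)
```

i=0: add src[2]='u' → 'u'
i=2: add src[4]='n' → 'un'
i=4: add src[6]='u' → 'unu'
i=6: add src[0]='i' → 'unui'
i=8: add src[2]='u' → 'unuiu'
i=10: add src[4]='n' → 'unuiun'
i=12: add src[6]='u' → 'unuiunu'

unuiunu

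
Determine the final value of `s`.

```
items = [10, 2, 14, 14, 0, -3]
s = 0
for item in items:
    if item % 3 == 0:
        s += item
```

item=10: not %3==0
item=2: not %3==0
item=14: not %3==0
item=14: not %3==0
item=0: %3==0, s = 0+0 = 0
item=-3: %3==0, s = 0+(-3) = -3

-3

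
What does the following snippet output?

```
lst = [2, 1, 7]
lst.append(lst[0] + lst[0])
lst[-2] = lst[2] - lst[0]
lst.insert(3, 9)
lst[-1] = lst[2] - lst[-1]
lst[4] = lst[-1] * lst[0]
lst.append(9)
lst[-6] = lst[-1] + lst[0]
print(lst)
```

[11, 1, 5, 9, 2, 9]

append lst[0]+lst[0] = 2+2 = 4 → [2, 1, 7, 4]
lst[-2] = lst[2]-lst[0] = 7-2 = 5 → [2, 1, 5, 4]
insert 9 at 3 → [2, 1, 5, 9, 4]
lst[-1] = lst[2]-lst[-1] = 5-4 = 1 → [2, 1, 5, 9, 1]
lst[4] = lst[-1]*lst[0] = 1*2 = 2 → [2, 1, 5, 9, 2]
append 9 → [2, 1, 5, 9, 2, 9]
lst[-6] = lst[-1]+lst[0] = 9+2 = 11 → [11, 1, 5, 9, 2, 9]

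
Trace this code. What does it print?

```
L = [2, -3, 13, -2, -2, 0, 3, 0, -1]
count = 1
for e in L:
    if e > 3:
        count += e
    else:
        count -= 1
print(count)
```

6

e=2: not >3, count = 1-1 = 0
e=-3: not >3, count = 0-1 = -1
e=13: >3, count = (-1)+13 = 12
e=-2: not >3, count = 12-1 = 11
e=-2: not >3, count = 11-1 = 10
e=0: not >3, count = 10-1 = 9
e=3: not >3, count = 9-1 = 8
e=0: not >3, count = 8-1 = 7
e=-1: not >3, count = 7-1 = 6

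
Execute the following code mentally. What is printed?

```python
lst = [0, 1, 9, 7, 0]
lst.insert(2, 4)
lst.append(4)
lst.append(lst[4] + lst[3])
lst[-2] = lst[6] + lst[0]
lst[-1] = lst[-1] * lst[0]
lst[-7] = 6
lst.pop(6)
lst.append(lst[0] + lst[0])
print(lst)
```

insert 4 at 2 → [0, 1, 4, 9, 7, 0]
append 4 → [0, 1, 4, 9, 7, 0, 4]
append lst[4]+lst[3] = 7+9 = 16 → [0, 1, 4, 9, 7, 0, 4, 16]
lst[-2] = lst[6]+lst[0] = 4+0 = 4 → [0, 1, 4, 9, 7, 0, 4, 16]
lst[-1] = lst[-1]*lst[0] = 16*0 = 0 → [0, 1, 4, 9, 7, 0, 4, 0]
lst[-7] = 6 → [0, 6, 4, 9, 7, 0, 4, 0]
pop(6) removes 4 → [0, 6, 4, 9, 7, 0, 0]
append lst[0]+lst[0] = 0+0 = 0 → [0, 6, 4, 9, 7, 0, 0, 0]

[0, 6, 4, 9, 7, 0, 0, 0]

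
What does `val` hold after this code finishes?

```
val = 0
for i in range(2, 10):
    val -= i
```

-44

i=2: val = 0-2 = -2
i=3: val = (-2)-3 = -5
i=4: val = (-5)-4 = -9
i=5: val = (-9)-5 = -14
i=6: val = (-14)-6 = -20
i=7: val = (-20)-7 = -27
i=8: val = (-27)-8 = -35
i=9: val = (-35)-9 = -44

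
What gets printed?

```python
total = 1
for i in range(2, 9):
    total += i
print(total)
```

i=2: total = 1+2 = 3
i=3: total = 3+3 = 6
i=4: total = 6+4 = 10
i=5: total = 10+5 = 15
i=6: total = 15+6 = 21
i=7: total = 21+7 = 28
i=8: total = 28+8 = 36

36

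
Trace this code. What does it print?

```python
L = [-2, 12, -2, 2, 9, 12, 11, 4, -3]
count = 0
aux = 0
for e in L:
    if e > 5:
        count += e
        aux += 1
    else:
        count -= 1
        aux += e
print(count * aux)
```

e=-2: not >5, count = 0-1 = -1; aux=-2
e=12: >5, count = (-1)+12 = 11; aux=-1
e=-2: not >5, count = 11-1 = 10; aux=-3
e=2: not >5, count = 10-1 = 9; aux=-1
e=9: >5, count = 9+9 = 18; aux=0
e=12: >5, count = 18+12 = 30; aux=1
e=11: >5, count = 30+11 = 41; aux=2
e=4: not >5, count = 41-1 = 40; aux=6
e=-3: not >5, count = 40-1 = 39; aux=3
count*aux = 39*3 = 117

117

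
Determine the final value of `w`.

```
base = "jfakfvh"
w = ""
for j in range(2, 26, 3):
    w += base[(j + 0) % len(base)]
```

j=2: add base[2]='a' → 'a'
j=5: add base[5]='v' → 'av'
j=8: add base[1]='f' → 'avf'
j=11: add base[4]='f' → 'avff'
j=14: add base[0]='j' → 'avffj'
j=17: add base[3]='k' → 'avffjk'
j=20: add base[6]='h' → 'avffjkh'
j=23: add base[2]='a' → 'avffjkha'

'avffjkha'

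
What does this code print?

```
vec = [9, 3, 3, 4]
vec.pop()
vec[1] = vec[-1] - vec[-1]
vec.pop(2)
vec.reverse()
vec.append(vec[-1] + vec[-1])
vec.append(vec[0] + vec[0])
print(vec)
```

pop() removes 4 → [9, 3, 3]
vec[1] = vec[-1]-vec[-1] = 3-3 = 0 → [9, 0, 3]
pop(2) removes 3 → [9, 0]
reverse → [0, 9]
append vec[-1]+vec[-1] = 9+9 = 18 → [0, 9, 18]
append vec[0]+vec[0] = 0+0 = 0 → [0, 9, 18, 0]

[0, 9, 18, 0]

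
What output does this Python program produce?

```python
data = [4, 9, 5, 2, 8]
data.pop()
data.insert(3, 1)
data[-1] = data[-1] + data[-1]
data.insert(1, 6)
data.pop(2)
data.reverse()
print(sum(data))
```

pop() removes 8 → [4, 9, 5, 2]
insert 1 at 3 → [4, 9, 5, 1, 2]
data[-1] = data[-1]+data[-1] = 2+2 = 4 → [4, 9, 5, 1, 4]
insert 6 at 1 → [4, 6, 9, 5, 1, 4]
pop(2) removes 9 → [4, 6, 5, 1, 4]
reverse → [4, 1, 5, 6, 4]
sum = 20

20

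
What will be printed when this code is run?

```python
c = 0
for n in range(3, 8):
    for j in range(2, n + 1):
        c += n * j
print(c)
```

430

n=3,j=2: c = 0+6 = 6
n=3,j=3: c = 6+9 = 15
n=4,j=2: c = 15+8 = 23
n=4,j=3: c = 23+12 = 35
n=4,j=4: c = 35+16 = 51
n=5,j=2: c = 51+10 = 61
n=5,j=3: c = 61+15 = 76
n=5,j=4: c = 76+20 = 96
n=5,j=5: c = 96+25 = 121
n=6,j=2: c = 121+12 = 133
n=6,j=3: c = 133+18 = 151
n=6,j=4: c = 151+24 = 175
n=6,j=5: c = 175+30 = 205
n=6,j=6: c = 205+36 = 241
n=7,j=2: c = 241+14 = 255
n=7,j=3: c = 255+21 = 276
n=7,j=4: c = 276+28 = 304
n=7,j=5: c = 304+35 = 339
n=7,j=6: c = 339+42 = 381
n=7,j=7: c = 381+49 = 430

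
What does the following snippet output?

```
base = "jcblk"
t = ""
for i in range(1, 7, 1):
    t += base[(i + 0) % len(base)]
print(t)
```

i=1: add base[1]='c' → 'c'
i=2: add base[2]='b' → 'cb'
i=3: add base[3]='l' → 'cbl'
i=4: add base[4]='k' → 'cblk'
i=5: add base[0]='j' → 'cblkj'
i=6: add base[1]='c' → 'cblkjc'

cblkjc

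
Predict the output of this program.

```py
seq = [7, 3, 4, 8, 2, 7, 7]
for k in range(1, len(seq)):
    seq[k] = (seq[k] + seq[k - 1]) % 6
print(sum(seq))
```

k=1: seq[1] = (3+7)%6 = 4 → [7, 4, 4, 8, 2, 7, 7]
k=2: seq[2] = (4+4)%6 = 2 → [7, 4, 2, 8, 2, 7, 7]
k=3: seq[3] = (8+2)%6 = 4 → [7, 4, 2, 4, 2, 7, 7]
k=4: seq[4] = (2+4)%6 = 0 → [7, 4, 2, 4, 0, 7, 7]
k=5: seq[5] = (7+0)%6 = 1 → [7, 4, 2, 4, 0, 1, 7]
k=6: seq[6] = (7+1)%6 = 2 → [7, 4, 2, 4, 0, 1, 2]
sum = 20

20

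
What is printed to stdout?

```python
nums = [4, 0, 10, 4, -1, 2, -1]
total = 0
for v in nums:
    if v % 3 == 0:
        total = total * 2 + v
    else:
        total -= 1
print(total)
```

-7

v=4: not %3==0, total = 0-1 = -1
v=0: %3==0, total = (-1)*2+0 = -2
v=10: not %3==0, total = (-2)-1 = -3
v=4: not %3==0, total = (-3)-1 = -4
v=-1: not %3==0, total = (-4)-1 = -5
v=2: not %3==0, total = (-5)-1 = -6
v=-1: not %3==0, total = (-6)-1 = -7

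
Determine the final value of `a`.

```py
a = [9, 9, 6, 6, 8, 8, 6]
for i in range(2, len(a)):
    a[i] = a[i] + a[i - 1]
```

i=2: a[2] = 6+9 = 15 → [9, 9, 15, 6, 8, 8, 6]
i=3: a[3] = 6+15 = 21 → [9, 9, 15, 21, 8, 8, 6]
i=4: a[4] = 8+21 = 29 → [9, 9, 15, 21, 29, 8, 6]
i=5: a[5] = 8+29 = 37 → [9, 9, 15, 21, 29, 37, 6]
i=6: a[6] = 6+37 = 43 → [9, 9, 15, 21, 29, 37, 43]

[9, 9, 15, 21, 29, 37, 43]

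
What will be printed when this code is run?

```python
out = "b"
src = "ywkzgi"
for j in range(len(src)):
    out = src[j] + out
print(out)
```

igzkwyb

j=0: prepend 'y' → 'yb'
j=1: prepend 'w' → 'wyb'
j=2: prepend 'k' → 'kwyb'
j=3: prepend 'z' → 'zkwyb'
j=4: prepend 'g' → 'gzkwyb'
j=5: prepend 'i' → 'igzkwyb'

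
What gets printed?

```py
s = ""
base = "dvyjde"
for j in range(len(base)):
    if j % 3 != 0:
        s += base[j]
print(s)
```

j=0: skip
j=1: add 'v' → 'v'
j=2: add 'y' → 'vy'
j=3: skip
j=4: add 'd' → 'vyd'
j=5: add 'e' → 'vyde'

vyde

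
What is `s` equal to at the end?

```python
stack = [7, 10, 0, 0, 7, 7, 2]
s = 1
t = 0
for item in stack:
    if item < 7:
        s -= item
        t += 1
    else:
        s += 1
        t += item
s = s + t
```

item=7: not <7, s = 1+1 = 2; t=7
item=10: not <7, s = 2+1 = 3; t=17
item=0: <7, s = 3-0 = 3; t=18
item=0: <7, s = 3-0 = 3; t=19
item=7: not <7, s = 3+1 = 4; t=26
item=7: not <7, s = 4+1 = 5; t=33
item=2: <7, s = 5-2 = 3; t=34
s+t = 3+34 = 37

37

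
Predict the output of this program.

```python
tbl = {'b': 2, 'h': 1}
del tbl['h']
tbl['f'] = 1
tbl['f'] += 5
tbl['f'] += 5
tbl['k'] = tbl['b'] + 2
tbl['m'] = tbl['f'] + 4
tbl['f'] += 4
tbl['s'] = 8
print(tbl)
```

del 'h' → {'b': 2}
tbl['f'] = 1 → {'b': 2, 'f': 1}
tbl['f'] = 1+5 = 6 → {'b': 2, 'f': 6}
tbl['f'] = 6+5 = 11 → {'b': 2, 'f': 11}
tbl['k'] = tbl['b']+2 = 4 → {'b': 2, 'f': 11, 'k': 4}
tbl['m'] = tbl['f']+4 = 15 → {'b': 2, 'f': 11, 'k': 4, 'm': 15}
tbl['f'] = 11+4 = 15 → {'b': 2, 'f': 15, 'k': 4, 'm': 15}
tbl['s'] = 8 → {'b': 2, 'f': 15, 'k': 4, 'm': 15, 's': 8}

{'b': 2, 'f': 15, 'k': 4, 'm': 15, 's': 8}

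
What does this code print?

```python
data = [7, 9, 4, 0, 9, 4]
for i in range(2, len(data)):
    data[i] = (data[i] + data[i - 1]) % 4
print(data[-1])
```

i=2: data[2] = (4+9)%4 = 1 → [7, 9, 1, 0, 9, 4]
i=3: data[3] = (0+1)%4 = 1 → [7, 9, 1, 1, 9, 4]
i=4: data[4] = (9+1)%4 = 2 → [7, 9, 1, 1, 2, 4]
i=5: data[5] = (4+2)%4 = 2 → [7, 9, 1, 1, 2, 2]

2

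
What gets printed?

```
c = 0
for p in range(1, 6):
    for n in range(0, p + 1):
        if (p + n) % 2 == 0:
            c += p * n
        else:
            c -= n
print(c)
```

p=1,n=0: odd sum, c = 0-0 = 0
p=1,n=1: even sum, c = 0+1 = 1
p=2,n=0: even sum, c = 1+0 = 1
p=2,n=1: odd sum, c = 1-1 = 0
p=2,n=2: even sum, c = 0+4 = 4
p=3,n=0: odd sum, c = 4-0 = 4
p=3,n=1: even sum, c = 4+3 = 7
p=3,n=2: odd sum, c = 7-2 = 5
p=3,n=3: even sum, c = 5+9 = 14
p=4,n=0: even sum, c = 14+0 = 14
p=4,n=1: odd sum, c = 14-1 = 13
p=4,n=2: even sum, c = 13+8 = 21
p=4,n=3: odd sum, c = 21-3 = 18
p=4,n=4: even sum, c = 18+16 = 34
p=5,n=0: odd sum, c = 34-0 = 34
p=5,n=1: even sum, c = 34+5 = 39
p=5,n=2: odd sum, c = 39-2 = 37
p=5,n=3: even sum, c = 37+15 = 52
p=5,n=4: odd sum, c = 52-4 = 48
p=5,n=5: even sum, c = 48+25 = 73

73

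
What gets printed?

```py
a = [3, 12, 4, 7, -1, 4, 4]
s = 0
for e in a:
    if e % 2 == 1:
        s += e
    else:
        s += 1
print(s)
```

e=3: odd, s = 0+3 = 3
e=12: not odd, s = 3+1 = 4
e=4: not odd, s = 4+1 = 5
e=7: odd, s = 5+7 = 12
e=-1: odd, s = 12+(-1) = 11
e=4: not odd, s = 11+1 = 12
e=4: not odd, s = 12+1 = 13

13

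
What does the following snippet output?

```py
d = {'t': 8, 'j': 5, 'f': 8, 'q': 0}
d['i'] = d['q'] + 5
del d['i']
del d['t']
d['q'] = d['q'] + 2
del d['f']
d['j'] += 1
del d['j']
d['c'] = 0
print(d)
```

{'q': 2, 'c': 0}

d['i'] = d['q']+5 = 5 → {'t': 8, 'j': 5, 'f': 8, 'q': 0, 'i': 5}
del 'i' → {'t': 8, 'j': 5, 'f': 8, 'q': 0}
del 't' → {'j': 5, 'f': 8, 'q': 0}
d['q'] = d['q']+2 = 2 → {'j': 5, 'f': 8, 'q': 2}
del 'f' → {'j': 5, 'q': 2}
d['j'] = 5+1 = 6 → {'j': 6, 'q': 2}
del 'j' → {'q': 2}
d['c'] = 0 → {'q': 2, 'c': 0}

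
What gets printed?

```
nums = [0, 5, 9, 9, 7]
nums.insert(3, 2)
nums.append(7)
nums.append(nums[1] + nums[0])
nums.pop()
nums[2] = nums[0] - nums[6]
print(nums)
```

[0, 5, -7, 2, 9, 7, 7]

insert 2 at 3 → [0, 5, 9, 2, 9, 7]
append 7 → [0, 5, 9, 2, 9, 7, 7]
append nums[1]+nums[0] = 5+0 = 5 → [0, 5, 9, 2, 9, 7, 7, 5]
pop() removes 5 → [0, 5, 9, 2, 9, 7, 7]
nums[2] = nums[0]-nums[6] = 0-7 = -7 → [0, 5, -7, 2, 9, 7, 7]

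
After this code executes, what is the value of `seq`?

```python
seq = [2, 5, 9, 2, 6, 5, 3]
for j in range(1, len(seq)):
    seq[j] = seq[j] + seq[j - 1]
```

[2, 7, 16, 18, 24, 29, 32]

j=1: seq[1] = 5+2 = 7 → [2, 7, 9, 2, 6, 5, 3]
j=2: seq[2] = 9+7 = 16 → [2, 7, 16, 2, 6, 5, 3]
j=3: seq[3] = 2+16 = 18 → [2, 7, 16, 18, 6, 5, 3]
j=4: seq[4] = 6+18 = 24 → [2, 7, 16, 18, 24, 5, 3]
j=5: seq[5] = 5+24 = 29 → [2, 7, 16, 18, 24, 29, 3]
j=6: seq[6] = 3+29 = 32 → [2, 7, 16, 18, 24, 29, 32]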